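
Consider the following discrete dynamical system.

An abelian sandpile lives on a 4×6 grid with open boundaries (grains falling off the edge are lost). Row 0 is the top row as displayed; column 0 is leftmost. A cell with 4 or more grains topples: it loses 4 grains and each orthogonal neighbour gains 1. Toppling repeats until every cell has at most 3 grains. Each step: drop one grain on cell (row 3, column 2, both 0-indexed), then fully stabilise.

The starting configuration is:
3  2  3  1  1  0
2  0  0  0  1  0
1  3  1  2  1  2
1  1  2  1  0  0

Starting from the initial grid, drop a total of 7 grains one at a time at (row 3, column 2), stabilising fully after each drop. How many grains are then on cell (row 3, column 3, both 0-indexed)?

k=0  3  2  3  1  1  0
2  0  0  0  1  0
1  3  1  2  1  2
1  1  2  1  0  0
k=1  3  2  3  1  1  0
2  0  0  0  1  0
1  3  1  2  1  2
1  1  3  1  0  0
k=2  3  2  3  1  1  0
2  0  0  0  1  0
1  3  2  2  1  2
1  2  0  2  0  0
k=3  3  2  3  1  1  0
2  0  0  0  1  0
1  3  2  2  1  2
1  2  1  2  0  0
k=4  3  2  3  1  1  0
2  0  0  0  1  0
1  3  2  2  1  2
1  2  2  2  0  0
k=5  3  2  3  1  1  0
2  0  0  0  1  0
1  3  2  2  1  2
1  2  3  2  0  0
k=6  3  2  3  1  1  0
2  0  0  0  1  0
1  3  3  2  1  2
1  3  0  3  0  0
k=7  3  2  3  1  1  0
2  0  0  0  1  0
1  3  3  2  1  2
1  3  1  3  0  0

3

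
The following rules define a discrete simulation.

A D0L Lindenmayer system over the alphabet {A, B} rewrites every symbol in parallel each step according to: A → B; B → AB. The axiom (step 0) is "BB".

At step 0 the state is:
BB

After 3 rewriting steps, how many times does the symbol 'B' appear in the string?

gen 0: BB
gen 1: ABAB
gen 2: BABBAB
gen 3: ABBABABBAB

6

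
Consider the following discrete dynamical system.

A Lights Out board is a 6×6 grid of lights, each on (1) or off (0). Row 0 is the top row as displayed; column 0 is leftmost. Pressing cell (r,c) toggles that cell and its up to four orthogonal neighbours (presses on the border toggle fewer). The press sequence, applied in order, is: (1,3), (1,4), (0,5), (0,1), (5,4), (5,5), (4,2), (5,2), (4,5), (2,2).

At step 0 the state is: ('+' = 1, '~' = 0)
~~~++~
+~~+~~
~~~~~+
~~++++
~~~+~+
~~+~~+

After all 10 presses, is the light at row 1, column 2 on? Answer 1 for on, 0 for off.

k=0  ~~~++~
+~~+~~
~~~~~+
~~++++
~~~+~+
~~+~~+
k=1  ~~~~+~
+~+~+~
~~~+~+
~~++++
~~~+~+
~~+~~+
k=2  ~~~~~~
+~++~+
~~~+++
~~++++
~~~+~+
~~+~~+
k=3  ~~~~++
+~++~~
~~~+++
~~++++
~~~+~+
~~+~~+
k=4  +++~++
++++~~
~~~+++
~~++++
~~~+~+
~~+~~+
k=5  +++~++
++++~~
~~~+++
~~++++
~~~+++
~~+++~
k=6  +++~++
++++~~
~~~+++
~~++++
~~~++~
~~++~+
k=7  +++~++
++++~~
~~~+++
~~~+++
~++~+~
~~~+~+
k=8  +++~++
++++~~
~~~+++
~~~+++
~+~~+~
~++~~+
k=9  +++~++
++++~~
~~~+++
~~~++~
~+~~~+
~++~~~
k=10  +++~++
++~+~~
~++~++
~~+++~
~+~~~+
~++~~~

0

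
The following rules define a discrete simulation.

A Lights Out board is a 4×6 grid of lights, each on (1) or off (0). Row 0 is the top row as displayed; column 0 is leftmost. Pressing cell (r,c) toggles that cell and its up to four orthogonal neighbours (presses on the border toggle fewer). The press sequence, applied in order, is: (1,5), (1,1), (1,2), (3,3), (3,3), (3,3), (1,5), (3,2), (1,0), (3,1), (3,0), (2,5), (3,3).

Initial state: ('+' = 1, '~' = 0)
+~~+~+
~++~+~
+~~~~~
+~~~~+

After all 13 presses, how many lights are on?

t=0: +~~+~+
~++~+~
+~~~~~
+~~~~+
t=1: +~~+~~
~++~~+
+~~~~+
+~~~~+
t=2: ++~+~~
+~~~~+
++~~~+
+~~~~+
t=3: ++++~~
++++~+
+++~~+
+~~~~+
t=4: ++++~~
++++~+
++++~+
+~++++
t=5: ++++~~
++++~+
+++~~+
+~~~~+
t=6: ++++~~
++++~+
++++~+
+~++++
t=7: ++++~+
+++++~
++++~~
+~++++
t=8: ++++~+
+++++~
++~+~~
++~~++
t=9: ~+++~+
~~+++~
~+~+~~
++~~++
t=10: ~+++~+
~~+++~
~~~+~~
~~+~++
t=11: ~+++~+
~~+++~
+~~+~~
+++~++
t=12: ~+++~+
~~++++
+~~+++
+++~+~
t=13: ~+++~+
~~++++
+~~~++
++~+~~

14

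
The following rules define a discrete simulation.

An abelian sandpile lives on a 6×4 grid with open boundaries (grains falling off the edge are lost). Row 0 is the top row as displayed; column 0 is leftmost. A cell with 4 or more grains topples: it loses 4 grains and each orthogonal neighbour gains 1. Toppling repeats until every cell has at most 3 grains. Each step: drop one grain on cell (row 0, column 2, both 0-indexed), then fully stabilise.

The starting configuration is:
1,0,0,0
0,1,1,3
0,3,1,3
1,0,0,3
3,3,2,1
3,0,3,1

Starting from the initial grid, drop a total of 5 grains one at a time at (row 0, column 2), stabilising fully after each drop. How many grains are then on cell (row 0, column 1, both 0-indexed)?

0) 1,0,0,0
0,1,1,3
0,3,1,3
1,0,0,3
3,3,2,1
3,0,3,1
1) 1,0,1,0
0,1,1,3
0,3,1,3
1,0,0,3
3,3,2,1
3,0,3,1
2) 1,0,2,0
0,1,1,3
0,3,1,3
1,0,0,3
3,3,2,1
3,0,3,1
3) 1,0,3,0
0,1,1,3
0,3,1,3
1,0,0,3
3,3,2,1
3,0,3,1
4) 1,1,0,1
0,1,2,3
0,3,1,3
1,0,0,3
3,3,2,1
3,0,3,1
5) 1,1,1,1
0,1,2,3
0,3,1,3
1,0,0,3
3,3,2,1
3,0,3,1

1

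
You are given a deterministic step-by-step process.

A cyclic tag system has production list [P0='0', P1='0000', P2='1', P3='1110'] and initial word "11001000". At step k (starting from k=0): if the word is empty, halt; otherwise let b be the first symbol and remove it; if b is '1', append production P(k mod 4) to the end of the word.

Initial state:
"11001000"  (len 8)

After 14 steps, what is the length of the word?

[0] "11001000"  (len 8)
[1] "10010000"  (len 8)
[2] "00100000000"  (len 11)
[3] "0100000000"  (len 10)
[4] "100000000"  (len 9)
[5] "000000000"  (len 9)
[6] "00000000"  (len 8)
[7] "0000000"  (len 7)
[8] "000000"  (len 6)
[9] "00000"  (len 5)
[10] "0000"  (len 4)
[11] "000"  (len 3)
[12] "00"  (len 2)
[13] "0"  (len 1)
[14] (halted — word empty)

0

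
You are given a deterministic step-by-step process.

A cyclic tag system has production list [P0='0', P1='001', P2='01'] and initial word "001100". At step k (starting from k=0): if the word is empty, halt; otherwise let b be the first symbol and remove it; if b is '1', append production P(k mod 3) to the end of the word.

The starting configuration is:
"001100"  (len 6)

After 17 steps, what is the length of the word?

3

0) "001100"  (len 6)
1) "01100"  (len 5)
2) "1100"  (len 4)
3) "10001"  (len 5)
4) "00010"  (len 5)
5) "0010"  (len 4)
6) "010"  (len 3)
7) "10"  (len 2)
8) "0001"  (len 4)
9) "001"  (len 3)
10) "01"  (len 2)
11) "1"  (len 1)
12) "01"  (len 2)
13) "1"  (len 1)
14) "001"  (len 3)
15) "01"  (len 2)
16) "1"  (len 1)
17) "001"  (len 3)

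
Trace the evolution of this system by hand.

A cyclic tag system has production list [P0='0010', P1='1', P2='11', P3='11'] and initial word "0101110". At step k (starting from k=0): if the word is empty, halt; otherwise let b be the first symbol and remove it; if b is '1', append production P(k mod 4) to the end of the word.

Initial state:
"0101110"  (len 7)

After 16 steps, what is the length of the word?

[0] "0101110"  (len 7)
[1] "101110"  (len 6)
[2] "011101"  (len 6)
[3] "11101"  (len 5)
[4] "110111"  (len 6)
[5] "101110010"  (len 9)
[6] "011100101"  (len 9)
[7] "11100101"  (len 8)
[8] "110010111"  (len 9)
[9] "100101110010"  (len 12)
[10] "001011100101"  (len 12)
[11] "01011100101"  (len 11)
[12] "1011100101"  (len 10)
[13] "0111001010010"  (len 13)
[14] "111001010010"  (len 12)
[15] "1100101001011"  (len 13)
[16] "10010100101111"  (len 14)

14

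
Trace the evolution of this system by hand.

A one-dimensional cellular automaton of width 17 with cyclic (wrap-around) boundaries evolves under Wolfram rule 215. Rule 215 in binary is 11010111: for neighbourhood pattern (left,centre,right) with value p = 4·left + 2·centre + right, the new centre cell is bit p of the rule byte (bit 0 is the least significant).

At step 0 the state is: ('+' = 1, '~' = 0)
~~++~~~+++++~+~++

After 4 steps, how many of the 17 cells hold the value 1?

step 0: ~~++~~~+++++~+~++
step 1: ++~++++~++++~+~~+
step 2: ++~~+++~~+++~+++~
step 3: ~+++~++++~++~~++~
step 4: +~++~~+++~~+++~++

11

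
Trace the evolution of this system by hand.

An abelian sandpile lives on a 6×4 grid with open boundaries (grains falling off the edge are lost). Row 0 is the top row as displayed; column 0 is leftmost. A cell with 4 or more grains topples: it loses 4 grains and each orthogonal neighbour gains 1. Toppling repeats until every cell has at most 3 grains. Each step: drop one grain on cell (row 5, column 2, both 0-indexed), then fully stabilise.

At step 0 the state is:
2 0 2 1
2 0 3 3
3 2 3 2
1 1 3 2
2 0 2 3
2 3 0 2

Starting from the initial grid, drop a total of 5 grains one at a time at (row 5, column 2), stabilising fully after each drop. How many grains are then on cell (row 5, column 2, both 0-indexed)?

2

gen 0: 2 0 2 1
2 0 3 3
3 2 3 2
1 1 3 2
2 0 2 3
2 3 0 2
gen 1: 2 0 2 1
2 0 3 3
3 2 3 2
1 1 3 2
2 0 2 3
2 3 1 2
gen 2: 2 0 2 1
2 0 3 3
3 2 3 2
1 1 3 2
2 0 2 3
2 3 2 2
gen 3: 2 0 2 1
2 0 3 3
3 2 3 2
1 1 3 2
2 0 2 3
2 3 3 2
gen 4: 2 0 2 1
2 0 3 3
3 2 3 2
1 1 3 2
2 1 3 3
3 0 1 3
gen 5: 2 0 2 1
2 0 3 3
3 2 3 2
1 1 3 2
2 1 3 3
3 0 2 3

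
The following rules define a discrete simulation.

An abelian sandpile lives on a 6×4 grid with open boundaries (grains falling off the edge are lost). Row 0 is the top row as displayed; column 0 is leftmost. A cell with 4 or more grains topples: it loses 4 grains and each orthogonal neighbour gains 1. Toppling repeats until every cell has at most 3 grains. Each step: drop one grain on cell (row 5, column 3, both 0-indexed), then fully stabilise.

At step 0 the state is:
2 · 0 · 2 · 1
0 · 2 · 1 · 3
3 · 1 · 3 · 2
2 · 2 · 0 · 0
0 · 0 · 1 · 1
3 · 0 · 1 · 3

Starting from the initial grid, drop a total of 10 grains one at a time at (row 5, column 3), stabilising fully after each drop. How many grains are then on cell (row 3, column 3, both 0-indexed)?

1

gen 0: 2 · 0 · 2 · 1
0 · 2 · 1 · 3
3 · 1 · 3 · 2
2 · 2 · 0 · 0
0 · 0 · 1 · 1
3 · 0 · 1 · 3
gen 1: 2 · 0 · 2 · 1
0 · 2 · 1 · 3
3 · 1 · 3 · 2
2 · 2 · 0 · 0
0 · 0 · 1 · 2
3 · 0 · 2 · 0
gen 2: 2 · 0 · 2 · 1
0 · 2 · 1 · 3
3 · 1 · 3 · 2
2 · 2 · 0 · 0
0 · 0 · 1 · 2
3 · 0 · 2 · 1
gen 3: 2 · 0 · 2 · 1
0 · 2 · 1 · 3
3 · 1 · 3 · 2
2 · 2 · 0 · 0
0 · 0 · 1 · 2
3 · 0 · 2 · 2
gen 4: 2 · 0 · 2 · 1
0 · 2 · 1 · 3
3 · 1 · 3 · 2
2 · 2 · 0 · 0
0 · 0 · 1 · 2
3 · 0 · 2 · 3
gen 5: 2 · 0 · 2 · 1
0 · 2 · 1 · 3
3 · 1 · 3 · 2
2 · 2 · 0 · 0
0 · 0 · 1 · 3
3 · 0 · 3 · 0
gen 6: 2 · 0 · 2 · 1
0 · 2 · 1 · 3
3 · 1 · 3 · 2
2 · 2 · 0 · 0
0 · 0 · 1 · 3
3 · 0 · 3 · 1
gen 7: 2 · 0 · 2 · 1
0 · 2 · 1 · 3
3 · 1 · 3 · 2
2 · 2 · 0 · 0
0 · 0 · 1 · 3
3 · 0 · 3 · 2
gen 8: 2 · 0 · 2 · 1
0 · 2 · 1 · 3
3 · 1 · 3 · 2
2 · 2 · 0 · 0
0 · 0 · 1 · 3
3 · 0 · 3 · 3
gen 9: 2 · 0 · 2 · 1
0 · 2 · 1 · 3
3 · 1 · 3 · 2
2 · 2 · 0 · 1
0 · 0 · 3 · 0
3 · 1 · 0 · 2
gen 10: 2 · 0 · 2 · 1
0 · 2 · 1 · 3
3 · 1 · 3 · 2
2 · 2 · 0 · 1
0 · 0 · 3 · 0
3 · 1 · 0 · 3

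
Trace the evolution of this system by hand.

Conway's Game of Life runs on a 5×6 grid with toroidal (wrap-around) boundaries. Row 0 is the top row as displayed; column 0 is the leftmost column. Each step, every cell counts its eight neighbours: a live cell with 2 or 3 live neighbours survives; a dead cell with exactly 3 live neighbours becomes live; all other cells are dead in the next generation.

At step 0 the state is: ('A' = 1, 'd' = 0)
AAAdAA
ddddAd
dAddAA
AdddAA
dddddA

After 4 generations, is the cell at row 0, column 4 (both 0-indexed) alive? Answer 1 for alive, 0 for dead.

1

gen 0: AAAdAA
ddddAd
dAddAA
AdddAA
dddddA
gen 1: AAdAAd
ddAddd
dddAdd
dddddd
dddAdd
gen 2: dAdAAd
dAAdAd
dddddd
dddddd
ddAAAd
gen 3: dAdddA
dAAdAd
dddddd
dddAdd
ddAdAd
gen 4: AAddAA
AAAddd
ddAAdd
dddAdd
ddAAAd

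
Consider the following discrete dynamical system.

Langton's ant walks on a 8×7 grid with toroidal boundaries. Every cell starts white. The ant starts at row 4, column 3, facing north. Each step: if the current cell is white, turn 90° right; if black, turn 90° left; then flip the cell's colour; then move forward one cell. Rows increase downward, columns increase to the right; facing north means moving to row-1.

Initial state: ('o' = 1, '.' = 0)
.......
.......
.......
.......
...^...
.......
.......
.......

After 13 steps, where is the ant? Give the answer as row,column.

t=0: .......
.......
.......
.......
...^...
.......
.......
.......
t=1: .......
.......
.......
.......
...o>..
.......
.......
.......
t=2: .......
.......
.......
.......
...oo..
....v..
.......
.......
t=3: .......
.......
.......
.......
...oo..
...<o..
.......
.......
t=4: .......
.......
.......
.......
...^o..
...oo..
.......
.......
t=5: .......
.......
.......
.......
..<.o..
...oo..
.......
.......
t=6: .......
.......
.......
..^....
..o.o..
...oo..
.......
.......
t=7: .......
.......
.......
..o>...
..o.o..
...oo..
.......
.......
t=8: .......
.......
.......
..oo...
..ovo..
...oo..
.......
.......
t=9: .......
.......
.......
..oo...
..<oo..
...oo..
.......
.......
t=10: .......
.......
.......
..oo...
...oo..
..voo..
.......
.......
t=11: .......
.......
.......
..oo...
...oo..
.<ooo..
.......
.......
t=12: .......
.......
.......
..oo...
.^.oo..
.oooo..
.......
.......
t=13: .......
.......
.......
..oo...
.o>oo..
.oooo..
.......
.......

4,2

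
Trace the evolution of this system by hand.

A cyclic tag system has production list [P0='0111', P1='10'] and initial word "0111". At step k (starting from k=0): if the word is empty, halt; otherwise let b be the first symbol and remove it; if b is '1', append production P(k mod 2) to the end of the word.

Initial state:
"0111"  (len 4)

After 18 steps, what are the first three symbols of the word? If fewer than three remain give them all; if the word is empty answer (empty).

step 0: "0111"  (len 4)
step 1: "111"  (len 3)
step 2: "1110"  (len 4)
step 3: "1100111"  (len 7)
step 4: "10011110"  (len 8)
step 5: "00111100111"  (len 11)
step 6: "0111100111"  (len 10)
step 7: "111100111"  (len 9)
step 8: "1110011110"  (len 10)
step 9: "1100111100111"  (len 13)
step 10: "10011110011110"  (len 14)
step 11: "00111100111100111"  (len 17)
step 12: "0111100111100111"  (len 16)
step 13: "111100111100111"  (len 15)
step 14: "1110011110011110"  (len 16)
step 15: "1100111100111100111"  (len 19)
step 16: "10011110011110011110"  (len 20)
step 17: "00111100111100111100111"  (len 23)
step 18: "0111100111100111100111"  (len 22)

011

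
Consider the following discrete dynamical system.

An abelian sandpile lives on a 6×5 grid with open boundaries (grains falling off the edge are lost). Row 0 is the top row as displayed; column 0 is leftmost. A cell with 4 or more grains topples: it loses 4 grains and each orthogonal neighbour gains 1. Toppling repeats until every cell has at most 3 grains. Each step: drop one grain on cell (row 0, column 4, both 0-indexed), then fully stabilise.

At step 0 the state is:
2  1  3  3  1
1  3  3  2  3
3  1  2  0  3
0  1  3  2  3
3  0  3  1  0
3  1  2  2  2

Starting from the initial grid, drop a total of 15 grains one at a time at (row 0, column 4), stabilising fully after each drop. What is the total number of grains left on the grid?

t=0: 2  1  3  3  1
1  3  3  2  3
3  1  2  0  3
0  1  3  2  3
3  0  3  1  0
3  1  2  2  2
t=1: 2  1  3  3  2
1  3  3  2  3
3  1  2  0  3
0  1  3  2  3
3  0  3  1  0
3  1  2  2  2
t=2: 2  1  3  3  3
1  3  3  2  3
3  1  2  0  3
0  1  3  2  3
3  0  3  1  0
3  1  2  2  2
t=3: 2  3  1  2  2
2  0  2  1  2
3  2  3  2  1
0  1  3  3  0
3  0  3  1  1
3  1  2  2  2
t=4: 2  3  1  2  3
2  0  2  1  2
3  2  3  2  1
0  1  3  3  0
3  0  3  1  1
3  1  2  2  2
t=5: 2  3  1  3  0
2  0  2  1  3
3  2  3  2  1
0  1  3  3  0
3  0  3  1  1
3  1  2  2  2
t=6: 2  3  1  3  1
2  0  2  1  3
3  2  3  2  1
0  1  3  3  0
3  0  3  1  1
3  1  2  2  2
t=7: 2  3  1  3  2
2  0  2  1  3
3  2  3  2  1
0  1  3  3  0
3  0  3  1  1
3  1  2  2  2
t=8: 2  3  1  3  3
2  0  2  1  3
3  2  3  2  1
0  1  3  3  0
3  0  3  1  1
3  1  2  2  2
t=9: 2  3  2  0  2
2  0  2  3  0
3  2  3  2  2
0  1  3  3  0
3  0  3  1  1
3  1  2  2  2
t=10: 2  3  2  0  3
2  0  2  3  0
3  2  3  2  2
0  1  3  3  0
3  0  3  1  1
3  1  2  2  2
t=11: 2  3  2  1  0
2  0  2  3  1
3  2  3  2  2
0  1  3  3  0
3  0  3  1  1
3  1  2  2  2
t=12: 2  3  2  1  1
2  0  2  3  1
3  2  3  2  2
0  1  3  3  0
3  0  3  1  1
3  1  2  2  2
t=13: 2  3  2  1  2
2  0  2  3  1
3  2  3  2  2
0  1  3  3  0
3  0  3  1  1
3  1  2  2  2
t=14: 2  3  2  1  3
2  0  2  3  1
3  2  3  2  2
0  1  3  3  0
3  0  3  1  1
3  1  2  2  2
t=15: 2  3  2  2  0
2  0  2  3  2
3  2  3  2  2
0  1  3  3  0
3  0  3  1  1
3  1  2  2  2

55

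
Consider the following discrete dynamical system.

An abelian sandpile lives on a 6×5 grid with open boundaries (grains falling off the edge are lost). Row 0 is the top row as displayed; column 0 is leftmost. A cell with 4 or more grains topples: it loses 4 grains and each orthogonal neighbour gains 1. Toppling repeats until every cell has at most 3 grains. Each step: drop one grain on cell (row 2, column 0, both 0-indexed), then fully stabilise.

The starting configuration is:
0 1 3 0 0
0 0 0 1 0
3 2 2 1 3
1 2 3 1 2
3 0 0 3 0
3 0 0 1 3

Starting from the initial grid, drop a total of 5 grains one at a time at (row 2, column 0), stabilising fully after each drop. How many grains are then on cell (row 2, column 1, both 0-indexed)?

0

0) 0 1 3 0 0
0 0 0 1 0
3 2 2 1 3
1 2 3 1 2
3 0 0 3 0
3 0 0 1 3
1) 0 1 3 0 0
1 0 0 1 0
0 3 2 1 3
2 2 3 1 2
3 0 0 3 0
3 0 0 1 3
2) 0 1 3 0 0
1 0 0 1 0
1 3 2 1 3
2 2 3 1 2
3 0 0 3 0
3 0 0 1 3
3) 0 1 3 0 0
1 0 0 1 0
2 3 2 1 3
2 2 3 1 2
3 0 0 3 0
3 0 0 1 3
4) 0 1 3 0 0
1 0 0 1 0
3 3 2 1 3
2 2 3 1 2
3 0 0 3 0
3 0 0 1 3
5) 0 1 3 0 0
2 1 0 1 0
1 0 3 1 3
3 3 3 1 2
3 0 0 3 0
3 0 0 1 3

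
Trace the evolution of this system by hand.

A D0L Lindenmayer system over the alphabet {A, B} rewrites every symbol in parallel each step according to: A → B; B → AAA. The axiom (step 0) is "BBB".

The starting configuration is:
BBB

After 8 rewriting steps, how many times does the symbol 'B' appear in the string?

243

k=0  BBB
k=1  AAAAAAAAA
k=2  BBBBBBBBB
k=3  AAAAAAAAAAAAAAAAAAAAAAAAAAA
k=4  BBBBBBBBBBBBBBBBBBBBBBBBBBB
k=5  AAAAAAAAAAAAAAAAAAAAAAAAAAAAAAAAAAAAAAAAAAAAAAAAAAAAAAAAAAAAAAAAAAAAAAAAAAAAAAAAA
k=6  BBBBBBBBBBBBBBBBBBBBBBBBBBBBBBBBBBBBBBBBBBBBBBBBBBBBBBBBBBBBBBBBBBBBBBBBBBBBBBBBB
k=7  AAAAAAAAAAAAAAAAAAAAAAAAAAAAAAAAAAAAAAAAAAAAAAAAAAAAAAAAAA…AAAAAAAAAAAAAAAAAAAAAAAAAAAAAAAAAAAAAAAAAAAAAAAAAAAAAAAAAA  (len 243)
k=8  BBBBBBBBBBBBBBBBBBBBBBBBBBBBBBBBBBBBBBBBBBBBBBBBBBBBBBBBBB…BBBBBBBBBBBBBBBBBBBBBBBBBBBBBBBBBBBBBBBBBBBBBBBBBBBBBBBBBB  (len 243)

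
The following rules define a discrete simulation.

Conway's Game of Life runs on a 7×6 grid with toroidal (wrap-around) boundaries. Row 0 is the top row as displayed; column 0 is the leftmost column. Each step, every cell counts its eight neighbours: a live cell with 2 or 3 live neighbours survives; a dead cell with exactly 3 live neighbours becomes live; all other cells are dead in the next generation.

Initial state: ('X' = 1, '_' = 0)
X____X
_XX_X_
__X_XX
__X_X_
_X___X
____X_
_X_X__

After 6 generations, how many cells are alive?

4

[0] X____X
_XX_X_
__X_XX
__X_X_
_X___X
____X_
_X_X__
[1] X__XXX
_XX_X_
__X_XX
XXX_X_
___XXX
X_X_X_
X___XX
[2] __X___
_XX___
____X_
XXX___
______
XX____
______
[3] _XX___
_XXX__
X__X__
_X____
__X___
______
_X____
[4] X__X__
X__X__
X__X__
_XX___
______
______
_XX___
[5] X__X__
XXXXXX
X__X__
_XX___
______
______
_XX___
[6] ______
______
______
_XX___
______
______
_XX___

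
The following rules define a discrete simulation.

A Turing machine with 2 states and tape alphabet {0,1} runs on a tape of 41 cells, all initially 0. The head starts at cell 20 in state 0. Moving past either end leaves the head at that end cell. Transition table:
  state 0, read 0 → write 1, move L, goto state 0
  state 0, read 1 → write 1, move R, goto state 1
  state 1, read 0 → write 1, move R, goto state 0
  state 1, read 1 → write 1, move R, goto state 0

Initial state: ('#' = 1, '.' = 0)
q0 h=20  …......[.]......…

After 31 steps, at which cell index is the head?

step 0: q0 h=20  …......[.]......…
step 1: q0 h=19  …......[.]#.....…
step 2: q0 h=18  …......[.]##....…
step 3: q0 h=17  …......[.]###...…
step 4: q0 h=16  …......[.]####..…
step 5: q0 h=15  …......[.]#####.…
step 6: q0 h=14  …......[.]######…
step 7: q0 h=13  …......[.]######…
step 8: q0 h=12  …......[.]######…
step 9: q0 h=11  …......[.]######…
step 10: q0 h=10  …......[.]######…
step 11: q0 h= 9  …......[.]######…
step 12: q0 h= 8  …......[.]######…
step 13: q0 h= 7  …......[.]######…
step 14: q0 h= 6  |......[.]######…
step 15: q0 h= 5  |.....[.]######…
step 16: q0 h= 4  |....[.]######…
step 17: q0 h= 3  |...[.]######…
step 18: q0 h= 2  |..[.]######…
step 19: q0 h= 1  |.[.]######…
step 20: q0 h= 0  |[.]######…
step 21: q0 h= 0  |[#]######…
step 22: q1 h= 1  |#[#]######…
step 23: q0 h= 2  |##[#]######…
step 24: q1 h= 3  |###[#]######…
step 25: q0 h= 4  |####[#]######…
step 26: q1 h= 5  |#####[#]######…
step 27: q0 h= 6  |######[#]######…
step 28: q1 h= 7  …######[#]######…
step 29: q0 h= 8  …######[#]######…
step 30: q1 h= 9  …######[#]######…
step 31: q0 h=10  …######[#]######…

10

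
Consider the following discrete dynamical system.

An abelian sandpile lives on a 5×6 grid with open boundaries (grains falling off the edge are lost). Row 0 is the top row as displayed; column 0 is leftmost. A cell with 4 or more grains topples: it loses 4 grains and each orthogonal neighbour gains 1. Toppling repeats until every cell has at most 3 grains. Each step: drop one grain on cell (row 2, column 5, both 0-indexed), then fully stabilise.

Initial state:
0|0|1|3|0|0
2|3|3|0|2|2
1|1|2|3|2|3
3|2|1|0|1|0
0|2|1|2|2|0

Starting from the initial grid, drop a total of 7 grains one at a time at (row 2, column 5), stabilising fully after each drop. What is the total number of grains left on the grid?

45

0) 0|0|1|3|0|0
2|3|3|0|2|2
1|1|2|3|2|3
3|2|1|0|1|0
0|2|1|2|2|0
1) 0|0|1|3|0|0
2|3|3|0|2|3
1|1|2|3|3|0
3|2|1|0|1|1
0|2|1|2|2|0
2) 0|0|1|3|0|0
2|3|3|0|2|3
1|1|2|3|3|1
3|2|1|0|1|1
0|2|1|2|2|0
3) 0|0|1|3|0|0
2|3|3|0|2|3
1|1|2|3|3|2
3|2|1|0|1|1
0|2|1|2|2|0
4) 0|0|1|3|0|0
2|3|3|0|2|3
1|1|2|3|3|3
3|2|1|0|1|1
0|2|1|2|2|0
5) 0|0|1|3|1|1
2|3|3|2|0|1
1|1|3|0|2|2
3|2|1|1|2|2
0|2|1|2|2|0
6) 0|0|1|3|1|1
2|3|3|2|0|1
1|1|3|0|2|3
3|2|1|1|2|2
0|2|1|2|2|0
7) 0|0|1|3|1|1
2|3|3|2|0|2
1|1|3|0|3|0
3|2|1|1|2|3
0|2|1|2|2|0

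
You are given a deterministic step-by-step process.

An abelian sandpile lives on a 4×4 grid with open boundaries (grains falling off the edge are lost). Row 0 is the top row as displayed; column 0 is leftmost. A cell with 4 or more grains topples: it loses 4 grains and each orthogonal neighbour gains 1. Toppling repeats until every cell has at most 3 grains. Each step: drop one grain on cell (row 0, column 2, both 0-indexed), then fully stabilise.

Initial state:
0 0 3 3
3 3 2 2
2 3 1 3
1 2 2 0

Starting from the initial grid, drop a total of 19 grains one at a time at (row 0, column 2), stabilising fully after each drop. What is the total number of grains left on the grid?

t=0: 0 0 3 3
3 3 2 2
2 3 1 3
1 2 2 0
t=1: 0 1 1 0
3 3 3 3
2 3 1 3
1 2 2 0
t=2: 0 1 2 0
3 3 3 3
2 3 1 3
1 2 2 0
t=3: 0 1 3 0
3 3 3 3
2 3 1 3
1 2 2 0
t=4: 1 3 1 2
1 2 3 1
0 2 0 1
2 3 3 1
t=5: 1 3 2 2
1 2 3 1
0 2 0 1
2 3 3 1
t=6: 1 3 3 2
1 2 3 1
0 2 0 1
2 3 3 1
t=7: 2 1 2 3
2 0 1 2
0 3 1 1
2 3 3 1
t=8: 2 1 3 3
2 0 1 2
0 3 1 1
2 3 3 1
t=9: 2 2 1 0
2 0 2 3
0 3 1 1
2 3 3 1
t=10: 2 2 2 0
2 0 2 3
0 3 1 1
2 3 3 1
t=11: 2 2 3 0
2 0 2 3
0 3 1 1
2 3 3 1
t=12: 2 3 0 1
2 0 3 3
0 3 1 1
2 3 3 1
t=13: 2 3 1 1
2 0 3 3
0 3 1 1
2 3 3 1
t=14: 2 3 2 1
2 0 3 3
0 3 1 1
2 3 3 1
t=15: 2 3 3 1
2 0 3 3
0 3 1 1
2 3 3 1
t=16: 3 0 2 3
2 2 1 0
0 3 2 2
2 3 3 1
t=17: 3 0 3 3
2 2 1 0
0 3 2 2
2 3 3 1
t=18: 3 1 1 0
2 2 2 1
0 3 2 2
2 3 3 1
t=19: 3 1 2 0
2 2 2 1
0 3 2 2
2 3 3 1

29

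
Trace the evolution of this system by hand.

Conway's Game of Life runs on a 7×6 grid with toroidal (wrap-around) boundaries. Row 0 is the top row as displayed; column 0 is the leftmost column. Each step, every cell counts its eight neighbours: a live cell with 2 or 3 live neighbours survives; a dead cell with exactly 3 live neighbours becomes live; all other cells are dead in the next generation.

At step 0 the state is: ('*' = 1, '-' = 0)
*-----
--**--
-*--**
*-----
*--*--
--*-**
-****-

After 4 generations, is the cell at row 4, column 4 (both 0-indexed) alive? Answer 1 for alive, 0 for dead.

1

step 0: *-----
--**--
-*--**
*-----
*--*--
--*-**
-****-
step 1: ----*-
******
******
**--*-
**-**-
*----*
***-*-
step 2: ------
------
------
------
--***-
------
**-**-
step 3: ------
------
------
---*--
---*--
-*---*
------
step 4: ------
------
------
------
--*-*-
------
------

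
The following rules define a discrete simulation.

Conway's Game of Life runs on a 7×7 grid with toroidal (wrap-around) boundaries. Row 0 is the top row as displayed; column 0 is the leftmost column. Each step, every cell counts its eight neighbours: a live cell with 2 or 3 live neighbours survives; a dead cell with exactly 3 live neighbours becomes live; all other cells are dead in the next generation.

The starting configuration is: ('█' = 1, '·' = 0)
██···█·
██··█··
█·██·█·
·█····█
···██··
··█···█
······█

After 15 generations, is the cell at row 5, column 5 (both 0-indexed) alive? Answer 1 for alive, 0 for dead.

0

gen 0: ██···█·
██··█··
█·██·█·
·█····█
···██··
··█···█
······█
gen 1: ·█···█·
···███·
··████·
██···██
█·██·█·
···█·█·
·█···██
gen 2: █·█····
······█
███····
█······
█·██·█·
██·█·█·
█·█··██
gen 3: █····█·
··█···█
██····█
█··█···
█·██···
···█·█·
··████·
gen 4: ·██··█·
·····█·
·██···█
···█···
·███··█
·█···██
··██·█·
gen 5: ·███·██
█····██
··█····
···█···
·█·████
·█···██
█··█·█·
gen 6: ·███···
█··███·
······█
···█·█·
···█··█
·█·█···
···█···
gen 7: ·█·····
██·████
···█··█
····███
···█···
···██··
·█·██··
gen 8: ·█····█
·█·████
··██···
···████
···█···
·······
···██··
gen 9: ······█
·█·████
█······
·····█·
···█·█·
···██··
·······
gen 10: █···█·█
····███
█······
····█·█
···█·█·
···██··
·······
gen 11: █···█·█
····█··
█···█··
····███
···█·█·
···██··
···███·
gen 12: ······█
█··██·█
···██·█
···█··█
···█··█
··█····
······█
gen 13: ······█
█··██·█
··█···█
█·██··█
··██···
·······
·······
gen 14: █····██
█··█··█
··█·█··
█·····█
·███···
·······
·······
gen 15: █····█·
██·██··
·█·█·█·
█······
███····
··█····
······█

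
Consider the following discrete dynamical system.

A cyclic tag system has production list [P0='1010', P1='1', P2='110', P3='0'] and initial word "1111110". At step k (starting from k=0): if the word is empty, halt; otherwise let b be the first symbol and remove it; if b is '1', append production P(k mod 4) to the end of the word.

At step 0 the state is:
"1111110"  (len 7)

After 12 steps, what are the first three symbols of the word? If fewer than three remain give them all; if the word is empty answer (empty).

110

k=0  "1111110"  (len 7)
k=1  "1111101010"  (len 10)
k=2  "1111010101"  (len 10)
k=3  "111010101110"  (len 12)
k=4  "110101011100"  (len 12)
k=5  "101010111001010"  (len 15)
k=6  "010101110010101"  (len 15)
k=7  "10101110010101"  (len 14)
k=8  "01011100101010"  (len 14)
k=9  "1011100101010"  (len 13)
k=10  "0111001010101"  (len 13)
k=11  "111001010101"  (len 12)
k=12  "110010101010"  (len 12)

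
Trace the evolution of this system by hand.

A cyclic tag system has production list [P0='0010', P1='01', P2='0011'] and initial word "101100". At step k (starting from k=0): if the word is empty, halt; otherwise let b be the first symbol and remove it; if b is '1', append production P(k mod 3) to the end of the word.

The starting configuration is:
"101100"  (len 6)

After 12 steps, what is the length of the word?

gen 0: "101100"  (len 6)
gen 1: "011000010"  (len 9)
gen 2: "11000010"  (len 8)
gen 3: "10000100011"  (len 11)
gen 4: "00001000110010"  (len 14)
gen 5: "0001000110010"  (len 13)
gen 6: "001000110010"  (len 12)
gen 7: "01000110010"  (len 11)
gen 8: "1000110010"  (len 10)
gen 9: "0001100100011"  (len 13)
gen 10: "001100100011"  (len 12)
gen 11: "01100100011"  (len 11)
gen 12: "1100100011"  (len 10)

10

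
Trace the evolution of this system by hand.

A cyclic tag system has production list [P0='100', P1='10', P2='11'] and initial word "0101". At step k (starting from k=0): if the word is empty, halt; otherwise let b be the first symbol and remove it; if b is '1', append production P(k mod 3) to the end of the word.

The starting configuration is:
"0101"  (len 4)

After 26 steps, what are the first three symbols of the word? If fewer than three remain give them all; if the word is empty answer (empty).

step 0: "0101"  (len 4)
step 1: "101"  (len 3)
step 2: "0110"  (len 4)
step 3: "110"  (len 3)
step 4: "10100"  (len 5)
step 5: "010010"  (len 6)
step 6: "10010"  (len 5)
step 7: "0010100"  (len 7)
step 8: "010100"  (len 6)
step 9: "10100"  (len 5)
step 10: "0100100"  (len 7)
step 11: "100100"  (len 6)
step 12: "0010011"  (len 7)
step 13: "010011"  (len 6)
step 14: "10011"  (len 5)
step 15: "001111"  (len 6)
step 16: "01111"  (len 5)
step 17: "1111"  (len 4)
step 18: "11111"  (len 5)
step 19: "1111100"  (len 7)
step 20: "11110010"  (len 8)
step 21: "111001011"  (len 9)
step 22: "11001011100"  (len 11)
step 23: "100101110010"  (len 12)
step 24: "0010111001011"  (len 13)
step 25: "010111001011"  (len 12)
step 26: "10111001011"  (len 11)

101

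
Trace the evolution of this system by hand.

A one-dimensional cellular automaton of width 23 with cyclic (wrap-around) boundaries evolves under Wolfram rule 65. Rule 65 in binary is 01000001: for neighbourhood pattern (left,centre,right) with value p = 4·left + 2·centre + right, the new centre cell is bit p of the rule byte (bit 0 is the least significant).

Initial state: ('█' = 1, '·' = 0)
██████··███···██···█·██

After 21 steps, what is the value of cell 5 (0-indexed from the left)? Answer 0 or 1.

0

[0] ██████··███···██···█·██
[1] ·····█····█·█··█·█·····
[2] ████···██··········████
[3] ···█·█··█·████████·····
[4] ██···············█·████
[5] ·█·█████████████·······
[6] ···············█·██████
[7] ·█████████████········█
[8] ·············█·██████··
[9] ████████████········█·█
[10] ···········█·██████····
[11] ██████████········█·███
[12] ·········█·██████······
[13] ████████········█·█████
[14] ·······█·██████········
[15] ██████········█·███████
[16] ·····█·██████··········
[17] ████········█·█████████
[18] ···█·██████············
[19] ██········█·███████████
[20] ·█·██████··············
[21] ········█·█████████████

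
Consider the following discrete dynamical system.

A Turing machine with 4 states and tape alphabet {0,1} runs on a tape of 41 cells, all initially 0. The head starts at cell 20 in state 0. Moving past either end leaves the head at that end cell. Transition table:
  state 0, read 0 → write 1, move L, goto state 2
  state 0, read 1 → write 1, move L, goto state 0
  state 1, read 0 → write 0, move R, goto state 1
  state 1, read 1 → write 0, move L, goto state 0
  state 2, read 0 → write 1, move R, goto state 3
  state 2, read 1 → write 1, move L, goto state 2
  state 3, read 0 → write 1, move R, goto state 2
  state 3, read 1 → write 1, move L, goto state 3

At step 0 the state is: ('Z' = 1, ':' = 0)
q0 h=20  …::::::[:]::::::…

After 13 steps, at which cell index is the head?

15

k=0  q0 h=20  …::::::[:]::::::…
k=1  q2 h=19  …::::::[:]Z:::::…
k=2  q3 h=20  …:::::Z[Z]::::::…
k=3  q3 h=19  …::::::[Z]Z:::::…
k=4  q3 h=18  …::::::[:]ZZ::::…
k=5  q2 h=19  …:::::Z[Z]Z:::::…
k=6  q2 h=18  …::::::[Z]ZZ::::…
k=7  q2 h=17  …::::::[:]ZZZ:::…
k=8  q3 h=18  …:::::Z[Z]ZZ::::…
k=9  q3 h=17  …::::::[Z]ZZZ:::…
k=10  q3 h=16  …::::::[:]ZZZZ::…
k=11  q2 h=17  …:::::Z[Z]ZZZ:::…
k=12  q2 h=16  …::::::[Z]ZZZZ::…
k=13  q2 h=15  …::::::[:]ZZZZZ:…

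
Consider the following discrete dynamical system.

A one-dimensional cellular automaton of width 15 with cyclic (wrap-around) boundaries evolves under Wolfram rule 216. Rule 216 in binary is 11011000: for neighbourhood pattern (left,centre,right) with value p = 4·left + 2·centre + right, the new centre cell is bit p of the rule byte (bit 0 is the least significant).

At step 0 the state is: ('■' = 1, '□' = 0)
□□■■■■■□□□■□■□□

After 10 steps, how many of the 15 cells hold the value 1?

k=0  □□■■■■■□□□■□■□□
k=1  □□■■■■■■□□□□□■□
k=2  □□■■■■■■■□□□□□■
k=3  ■□■■■■■■■■□□□□□
k=4  □□■■■■■■■■■□□□□
k=5  □□■■■■■■■■■■□□□
k=6  □□■■■■■■■■■■■□□
k=7  □□■■■■■■■■■■■■□
k=8  □□■■■■■■■■■■■■■
k=9  ■□■■■■■■■■■■■■■
k=10  ■□■■■■■■■■■■■■■

14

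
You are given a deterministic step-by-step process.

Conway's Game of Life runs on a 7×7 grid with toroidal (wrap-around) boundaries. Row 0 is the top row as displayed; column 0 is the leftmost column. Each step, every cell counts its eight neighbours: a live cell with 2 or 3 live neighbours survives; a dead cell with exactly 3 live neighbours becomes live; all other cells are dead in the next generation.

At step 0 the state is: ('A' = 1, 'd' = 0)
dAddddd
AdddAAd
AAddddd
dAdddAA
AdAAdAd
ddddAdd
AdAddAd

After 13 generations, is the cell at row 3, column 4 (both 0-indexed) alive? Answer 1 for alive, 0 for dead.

t=0: dAddddd
AdddAAd
AAddddd
dAdddAA
AdAAdAd
ddddAdd
AdAddAd
t=1: AAddAAd
AdddddA
dAddAdd
ddddAAd
AAAAdAd
ddAdAAd
dAddddd
t=2: dAdddAd
ddddAdA
AdddAdA
AddddAA
dAAdddd
AdddAAA
AAAAddA
t=3: dAdAAAd
ddddAdA
ddddAdd
dddddAd
dAddAdd
ddddAAd
ddAAddd
t=4: dddddAd
ddddddd
ddddAdd
ddddAAd
ddddAdd
ddAdAAd
ddAdddd
t=5: ddddddd
ddddddd
ddddAAd
dddAAAd
ddddddd
ddddAAd
dddAAAd
t=6: ddddAdd
ddddddd
dddAdAd
dddAdAd
dddAddd
dddAdAd
dddAdAd
t=7: ddddAdd
ddddAdd
ddddddd
ddAAddd
ddAAddd
ddAAddd
dddAdAd
t=8: dddAAAd
ddddddd
dddAddd
ddAAddd
dAddAdd
ddddddd
ddAAddd
t=9: ddAAAdd
dddAddd
ddAAddd
ddAAAdd
ddAAddd
ddAAddd
ddAAddd
t=10: ddddAdd
ddddddd
ddddddd
dAddAdd
dAddddd
dAddAdd
dAddddd
t=11: ddddddd
ddddddd
ddddddd
ddddddd
AAAdddd
AAAdddd
ddddddd
t=12: ddddddd
ddddddd
ddddddd
dAddddd
AdAdddd
AdAdddd
dAddddd
t=13: ddddddd
ddddddd
ddddddd
dAddddd
AdAdddd
AdAdddd
dAddddd

0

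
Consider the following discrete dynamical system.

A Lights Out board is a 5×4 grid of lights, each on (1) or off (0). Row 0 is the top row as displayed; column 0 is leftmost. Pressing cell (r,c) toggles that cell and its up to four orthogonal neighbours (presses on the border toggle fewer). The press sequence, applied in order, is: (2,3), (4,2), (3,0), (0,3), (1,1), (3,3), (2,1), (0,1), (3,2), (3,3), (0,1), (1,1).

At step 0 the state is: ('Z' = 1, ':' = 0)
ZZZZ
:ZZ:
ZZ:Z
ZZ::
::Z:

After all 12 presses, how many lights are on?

9

t=0: ZZZZ
:ZZ:
ZZ:Z
ZZ::
::Z:
t=1: ZZZZ
:ZZZ
ZZZ:
ZZ:Z
::Z:
t=2: ZZZZ
:ZZZ
ZZZ:
ZZZZ
:Z:Z
t=3: ZZZZ
:ZZZ
:ZZ:
::ZZ
ZZ:Z
t=4: ZZ::
:ZZ:
:ZZ:
::ZZ
ZZ:Z
t=5: Z:::
Z:::
::Z:
::ZZ
ZZ:Z
t=6: Z:::
Z:::
::ZZ
::::
ZZ::
t=7: Z:::
ZZ::
ZZ:Z
:Z::
ZZ::
t=8: :ZZ:
Z:::
ZZ:Z
:Z::
ZZ::
t=9: :ZZ:
Z:::
ZZZZ
::ZZ
ZZZ:
t=10: :ZZ:
Z:::
ZZZ:
::::
ZZZZ
t=11: Z:::
ZZ::
ZZZ:
::::
ZZZZ
t=12: ZZ::
::Z:
Z:Z:
::::
ZZZZ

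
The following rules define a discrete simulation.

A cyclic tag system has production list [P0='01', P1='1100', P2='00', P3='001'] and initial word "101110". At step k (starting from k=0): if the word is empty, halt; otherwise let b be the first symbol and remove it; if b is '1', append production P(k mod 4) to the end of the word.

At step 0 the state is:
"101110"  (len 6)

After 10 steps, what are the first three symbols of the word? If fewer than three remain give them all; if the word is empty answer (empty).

001

[0] "101110"  (len 6)
[1] "0111001"  (len 7)
[2] "111001"  (len 6)
[3] "1100100"  (len 7)
[4] "100100001"  (len 9)
[5] "0010000101"  (len 10)
[6] "010000101"  (len 9)
[7] "10000101"  (len 8)
[8] "0000101001"  (len 10)
[9] "000101001"  (len 9)
[10] "00101001"  (len 8)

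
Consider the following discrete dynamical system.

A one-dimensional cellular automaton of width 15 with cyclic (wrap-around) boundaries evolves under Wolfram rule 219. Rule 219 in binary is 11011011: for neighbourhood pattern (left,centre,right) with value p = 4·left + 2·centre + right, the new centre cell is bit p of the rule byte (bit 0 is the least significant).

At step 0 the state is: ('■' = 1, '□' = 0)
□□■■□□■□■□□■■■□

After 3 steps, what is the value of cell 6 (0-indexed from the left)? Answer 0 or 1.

1

[0] □□■■□□■□■□□■■■□
[1] ■■■■■■□□□■■■■■■
[2] ■■■■■■■■■■■■■■■
[3] ■■■■■■■■■■■■■■■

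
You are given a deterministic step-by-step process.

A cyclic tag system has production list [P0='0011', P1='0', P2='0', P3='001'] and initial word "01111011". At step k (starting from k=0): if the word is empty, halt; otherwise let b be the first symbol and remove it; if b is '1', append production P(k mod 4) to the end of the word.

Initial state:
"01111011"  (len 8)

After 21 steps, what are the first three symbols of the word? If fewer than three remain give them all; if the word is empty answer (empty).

001

t=0: "01111011"  (len 8)
t=1: "1111011"  (len 7)
t=2: "1110110"  (len 7)
t=3: "1101100"  (len 7)
t=4: "101100001"  (len 9)
t=5: "011000010011"  (len 12)
t=6: "11000010011"  (len 11)
t=7: "10000100110"  (len 11)
t=8: "0000100110001"  (len 13)
t=9: "000100110001"  (len 12)
t=10: "00100110001"  (len 11)
t=11: "0100110001"  (len 10)
t=12: "100110001"  (len 9)
t=13: "001100010011"  (len 12)
t=14: "01100010011"  (len 11)
t=15: "1100010011"  (len 10)
t=16: "100010011001"  (len 12)
t=17: "000100110010011"  (len 15)
t=18: "00100110010011"  (len 14)
t=19: "0100110010011"  (len 13)
t=20: "100110010011"  (len 12)
t=21: "001100100110011"  (len 15)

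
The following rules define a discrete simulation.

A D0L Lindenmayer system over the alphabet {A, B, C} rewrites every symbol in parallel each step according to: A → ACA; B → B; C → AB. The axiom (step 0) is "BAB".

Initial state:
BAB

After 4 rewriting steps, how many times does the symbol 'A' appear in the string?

29

0) BAB
1) BACAB
2) BACAABACAB
3) BACAABACAACABACAABACAB
4) BACAABACAACABACAABACAACAABACABACAABACAACABACAABACAB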